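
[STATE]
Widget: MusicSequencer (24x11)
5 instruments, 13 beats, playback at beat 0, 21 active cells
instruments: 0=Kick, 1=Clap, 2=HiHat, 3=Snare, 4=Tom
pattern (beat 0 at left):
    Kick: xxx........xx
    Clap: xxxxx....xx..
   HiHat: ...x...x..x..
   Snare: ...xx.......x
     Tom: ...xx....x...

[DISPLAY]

      ▼123456789012     
  Kick███········██     
  Clap█████····██··     
 HiHat···█···█··█··     
 Snare···██·······█     
   Tom···██····█···     
                        
                        
                        
                        
                        


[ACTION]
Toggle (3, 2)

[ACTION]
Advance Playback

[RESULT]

      0▼23456789012     
  Kick███········██     
  Clap█████····██··     
 HiHat···█···█··█··     
 Snare··███·······█     
   Tom···██····█···     
                        
                        
                        
                        
                        


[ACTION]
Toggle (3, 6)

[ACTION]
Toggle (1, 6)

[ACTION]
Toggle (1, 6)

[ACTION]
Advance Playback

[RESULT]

      01▼3456789012     
  Kick███········██     
  Clap█████····██··     
 HiHat···█···█··█··     
 Snare··███·█·····█     
   Tom···██····█···     
                        
                        
                        
                        
                        


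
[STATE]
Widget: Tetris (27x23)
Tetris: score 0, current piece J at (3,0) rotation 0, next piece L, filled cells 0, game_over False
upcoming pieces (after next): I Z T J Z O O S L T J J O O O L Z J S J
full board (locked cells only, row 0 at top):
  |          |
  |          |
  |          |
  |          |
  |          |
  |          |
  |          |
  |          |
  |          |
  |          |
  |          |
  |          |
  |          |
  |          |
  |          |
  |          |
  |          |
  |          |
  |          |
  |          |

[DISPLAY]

   █      │Next:           
   ███    │  ▒             
          │▒▒▒             
          │                
          │                
          │                
          │Score:          
          │0               
          │                
          │                
          │                
          │                
          │                
          │                
          │                
          │                
          │                
          │                
          │                
          │                
          │                
          │                
          │                


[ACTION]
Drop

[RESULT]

          │Next:           
   █      │  ▒             
   ███    │▒▒▒             
          │                
          │                
          │                
          │Score:          
          │0               
          │                
          │                
          │                
          │                
          │                
          │                
          │                
          │                
          │                
          │                
          │                
          │                
          │                
          │                
          │                


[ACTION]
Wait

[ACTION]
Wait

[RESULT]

          │Next:           
          │  ▒             
          │▒▒▒             
   █      │                
   ███    │                
          │                
          │Score:          
          │0               
          │                
          │                
          │                
          │                
          │                
          │                
          │                
          │                
          │                
          │                
          │                
          │                
          │                
          │                
          │                


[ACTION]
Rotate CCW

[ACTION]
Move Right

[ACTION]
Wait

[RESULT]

          │Next:           
          │  ▒             
          │▒▒▒             
          │                
     █    │                
     █    │                
    ██    │Score:          
          │0               
          │                
          │                
          │                
          │                
          │                
          │                
          │                
          │                
          │                
          │                
          │                
          │                
          │                
          │                
          │                


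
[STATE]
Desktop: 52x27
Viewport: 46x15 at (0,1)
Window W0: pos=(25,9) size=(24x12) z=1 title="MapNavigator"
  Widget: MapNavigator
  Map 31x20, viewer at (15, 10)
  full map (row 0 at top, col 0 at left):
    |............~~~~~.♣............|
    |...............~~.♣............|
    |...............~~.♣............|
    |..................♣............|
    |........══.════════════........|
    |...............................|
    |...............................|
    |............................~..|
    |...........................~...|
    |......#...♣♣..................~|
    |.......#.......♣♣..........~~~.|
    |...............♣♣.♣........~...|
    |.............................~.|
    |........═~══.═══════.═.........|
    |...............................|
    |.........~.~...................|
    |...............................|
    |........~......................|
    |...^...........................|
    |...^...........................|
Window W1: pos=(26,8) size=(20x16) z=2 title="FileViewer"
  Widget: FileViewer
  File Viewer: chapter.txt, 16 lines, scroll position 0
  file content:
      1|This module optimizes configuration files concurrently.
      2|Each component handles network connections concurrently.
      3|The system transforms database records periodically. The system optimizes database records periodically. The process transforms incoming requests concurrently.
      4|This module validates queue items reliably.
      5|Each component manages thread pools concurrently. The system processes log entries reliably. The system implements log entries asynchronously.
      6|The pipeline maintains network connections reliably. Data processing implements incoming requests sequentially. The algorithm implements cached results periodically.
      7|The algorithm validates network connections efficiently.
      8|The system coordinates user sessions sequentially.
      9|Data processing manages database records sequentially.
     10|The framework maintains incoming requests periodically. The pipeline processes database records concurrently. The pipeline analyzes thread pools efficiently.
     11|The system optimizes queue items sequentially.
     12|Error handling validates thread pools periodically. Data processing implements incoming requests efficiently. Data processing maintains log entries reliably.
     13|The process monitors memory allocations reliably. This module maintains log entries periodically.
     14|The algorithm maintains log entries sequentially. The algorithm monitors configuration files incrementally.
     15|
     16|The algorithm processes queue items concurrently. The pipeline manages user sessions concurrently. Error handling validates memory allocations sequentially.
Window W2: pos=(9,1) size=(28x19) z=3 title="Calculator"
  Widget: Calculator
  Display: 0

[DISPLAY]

         ┏━━━━━━━━━━━━━━━━━━━━━━━━━━┓         
         ┃ Calculator               ┃         
         ┠──────────────────────────┨         
         ┃                         0┃         
         ┃┌───┬───┬───┬───┐         ┃         
         ┃│ 7 │ 8 │ 9 │ ÷ │         ┃         
         ┃├───┼───┼───┼───┤         ┃         
         ┃│ 4 │ 5 │ 6 │ × │         ┃━━━━━━━━┓
         ┃├───┼───┼───┼───┤         ┃r       ┃
         ┃│ 1 │ 2 │ 3 │ - │         ┃────────┨
         ┃├───┼───┼───┼───┤         ┃e optim▲┃
         ┃│ 0 │ . │ = │ + │         ┃nent ha█┃
         ┃├───┼───┼───┼───┤         ┃ transf░┃
         ┃│ C │ MC│ MR│ M+│         ┃e valid░┃
         ┃└───┴───┴───┴───┘         ┃nent ma░┃


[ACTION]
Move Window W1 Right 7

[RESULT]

         ┏━━━━━━━━━━━━━━━━━━━━━━━━━━┓         
         ┃ Calculator               ┃         
         ┠──────────────────────────┨         
         ┃                         0┃         
         ┃┌───┬───┬───┬───┐         ┃         
         ┃│ 7 │ 8 │ 9 │ ÷ │         ┃         
         ┃├───┼───┼───┼───┤         ┃         
         ┃│ 4 │ 5 │ 6 │ × │         ┃━━━━━━━━━
         ┃├───┼───┼───┼───┤         ┃eViewer  
         ┃│ 1 │ 2 │ 3 │ - │         ┃─────────
         ┃├───┼───┼───┼───┤         ┃ module o
         ┃│ 0 │ . │ = │ + │         ┃ componen
         ┃├───┼───┼───┼───┤         ┃system tr
         ┃│ C │ MC│ MR│ M+│         ┃ module v
         ┃└───┴───┴───┴───┘         ┃ componen


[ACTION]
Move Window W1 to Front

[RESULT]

         ┏━━━━━━━━━━━━━━━━━━━━━━━━━━┓         
         ┃ Calculator               ┃         
         ┠──────────────────────────┨         
         ┃                         0┃         
         ┃┌───┬───┬───┬───┐         ┃         
         ┃│ 7 │ 8 │ 9 │ ÷ │         ┃         
         ┃├───┼───┼───┼───┤         ┃         
         ┃│ 4 │ 5 │ 6 │ × │     ┏━━━━━━━━━━━━━
         ┃├───┼───┼───┼───┤     ┃ FileViewer  
         ┃│ 1 │ 2 │ 3 │ - │     ┠─────────────
         ┃├───┼───┼───┼───┤     ┃This module o
         ┃│ 0 │ . │ = │ + │     ┃Each componen
         ┃├───┼───┼───┼───┤     ┃The system tr
         ┃│ C │ MC│ MR│ M+│     ┃This module v
         ┃└───┴───┴───┴───┘     ┃Each componen


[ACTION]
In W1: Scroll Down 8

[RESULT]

         ┏━━━━━━━━━━━━━━━━━━━━━━━━━━┓         
         ┃ Calculator               ┃         
         ┠──────────────────────────┨         
         ┃                         0┃         
         ┃┌───┬───┬───┬───┐         ┃         
         ┃│ 7 │ 8 │ 9 │ ÷ │         ┃         
         ┃├───┼───┼───┼───┤         ┃         
         ┃│ 4 │ 5 │ 6 │ × │     ┏━━━━━━━━━━━━━
         ┃├───┼───┼───┼───┤     ┃ FileViewer  
         ┃│ 1 │ 2 │ 3 │ - │     ┠─────────────
         ┃├───┼───┼───┼───┤     ┃Each componen
         ┃│ 0 │ . │ = │ + │     ┃The pipeline 
         ┃├───┼───┼───┼───┤     ┃The algorithm
         ┃│ C │ MC│ MR│ M+│     ┃The system co
         ┃└───┴───┴───┴───┘     ┃Data processi


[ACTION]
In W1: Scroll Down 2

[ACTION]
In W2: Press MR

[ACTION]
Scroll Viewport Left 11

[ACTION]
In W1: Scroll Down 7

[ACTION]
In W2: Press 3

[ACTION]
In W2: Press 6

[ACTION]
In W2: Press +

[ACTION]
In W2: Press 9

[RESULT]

         ┏━━━━━━━━━━━━━━━━━━━━━━━━━━┓         
         ┃ Calculator               ┃         
         ┠──────────────────────────┨         
         ┃                         9┃         
         ┃┌───┬───┬───┬───┐         ┃         
         ┃│ 7 │ 8 │ 9 │ ÷ │         ┃         
         ┃├───┼───┼───┼───┤         ┃         
         ┃│ 4 │ 5 │ 6 │ × │     ┏━━━━━━━━━━━━━
         ┃├───┼───┼───┼───┤     ┃ FileViewer  
         ┃│ 1 │ 2 │ 3 │ - │     ┠─────────────
         ┃├───┼───┼───┼───┤     ┃Each componen
         ┃│ 0 │ . │ = │ + │     ┃The pipeline 
         ┃├───┼───┼───┼───┤     ┃The algorithm
         ┃│ C │ MC│ MR│ M+│     ┃The system co
         ┃└───┴───┴───┴───┘     ┃Data processi


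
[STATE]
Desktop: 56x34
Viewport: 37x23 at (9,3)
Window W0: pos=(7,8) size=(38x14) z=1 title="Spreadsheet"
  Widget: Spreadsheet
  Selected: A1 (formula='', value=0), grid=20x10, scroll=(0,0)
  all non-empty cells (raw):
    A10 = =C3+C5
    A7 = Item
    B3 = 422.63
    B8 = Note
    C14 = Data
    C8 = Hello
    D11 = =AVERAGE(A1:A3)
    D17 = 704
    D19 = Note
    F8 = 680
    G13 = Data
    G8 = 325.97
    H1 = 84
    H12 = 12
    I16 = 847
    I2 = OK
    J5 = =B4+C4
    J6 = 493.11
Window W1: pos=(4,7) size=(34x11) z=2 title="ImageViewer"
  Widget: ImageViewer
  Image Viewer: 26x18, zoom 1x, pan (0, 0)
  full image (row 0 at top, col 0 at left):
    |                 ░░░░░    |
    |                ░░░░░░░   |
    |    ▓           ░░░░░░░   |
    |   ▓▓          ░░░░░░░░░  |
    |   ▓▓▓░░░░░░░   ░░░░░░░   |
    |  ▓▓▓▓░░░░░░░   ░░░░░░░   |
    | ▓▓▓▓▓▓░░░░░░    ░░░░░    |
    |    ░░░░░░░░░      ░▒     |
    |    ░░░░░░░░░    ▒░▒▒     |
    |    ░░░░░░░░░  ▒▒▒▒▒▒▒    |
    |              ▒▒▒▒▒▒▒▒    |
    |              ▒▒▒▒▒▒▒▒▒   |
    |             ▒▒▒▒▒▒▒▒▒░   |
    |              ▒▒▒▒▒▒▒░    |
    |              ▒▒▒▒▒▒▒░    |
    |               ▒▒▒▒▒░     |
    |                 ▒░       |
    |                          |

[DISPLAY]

                                     
                                     
                                     
                                     
━━━━━━━━━━━━━━━━━━━━━━━━━━━━┓        
geViewer                    ┃━━━━━━┓ 
────────────────────────────┨      ┃ 
             ░░░░░          ┃──────┨ 
            ░░░░░░░         ┃      ┃ 
▓           ░░░░░░░         ┃ D    ┃ 
▓          ░░░░░░░░░        ┃------┃ 
▓▓░░░░░░░   ░░░░░░░         ┃     0┃ 
▓▓░░░░░░░   ░░░░░░░         ┃     0┃ 
▓▓▓░░░░░░    ░░░░░          ┃     0┃ 
━━━━━━━━━━━━━━━━━━━━━━━━━━━━┛     0┃ 
 5        0       0       0       0┃ 
 6        0       0       0       0┃ 
 7 Item           0       0       0┃ 
━━━━━━━━━━━━━━━━━━━━━━━━━━━━━━━━━━━┛ 
                                     
                                     
                                     
                                     


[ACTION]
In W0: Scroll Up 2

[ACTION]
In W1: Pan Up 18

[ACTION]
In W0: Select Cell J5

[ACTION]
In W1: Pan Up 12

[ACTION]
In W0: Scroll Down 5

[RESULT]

                                     
                                     
                                     
                                     
━━━━━━━━━━━━━━━━━━━━━━━━━━━━┓        
geViewer                    ┃━━━━━━┓ 
────────────────────────────┨      ┃ 
             ░░░░░          ┃──────┨ 
            ░░░░░░░         ┃      ┃ 
▓           ░░░░░░░         ┃ D    ┃ 
▓          ░░░░░░░░░        ┃------┃ 
▓▓░░░░░░░   ░░░░░░░         ┃     0┃ 
▓▓░░░░░░░   ░░░░░░░         ┃     0┃ 
▓▓▓░░░░░░    ░░░░░          ┃     0┃ 
━━━━━━━━━━━━━━━━━━━━━━━━━━━━┛     0┃ 
10        0       0       0       0┃ 
11        0       0       0       0┃ 
12        0       0       0       0┃ 
━━━━━━━━━━━━━━━━━━━━━━━━━━━━━━━━━━━┛ 
                                     
                                     
                                     
                                     


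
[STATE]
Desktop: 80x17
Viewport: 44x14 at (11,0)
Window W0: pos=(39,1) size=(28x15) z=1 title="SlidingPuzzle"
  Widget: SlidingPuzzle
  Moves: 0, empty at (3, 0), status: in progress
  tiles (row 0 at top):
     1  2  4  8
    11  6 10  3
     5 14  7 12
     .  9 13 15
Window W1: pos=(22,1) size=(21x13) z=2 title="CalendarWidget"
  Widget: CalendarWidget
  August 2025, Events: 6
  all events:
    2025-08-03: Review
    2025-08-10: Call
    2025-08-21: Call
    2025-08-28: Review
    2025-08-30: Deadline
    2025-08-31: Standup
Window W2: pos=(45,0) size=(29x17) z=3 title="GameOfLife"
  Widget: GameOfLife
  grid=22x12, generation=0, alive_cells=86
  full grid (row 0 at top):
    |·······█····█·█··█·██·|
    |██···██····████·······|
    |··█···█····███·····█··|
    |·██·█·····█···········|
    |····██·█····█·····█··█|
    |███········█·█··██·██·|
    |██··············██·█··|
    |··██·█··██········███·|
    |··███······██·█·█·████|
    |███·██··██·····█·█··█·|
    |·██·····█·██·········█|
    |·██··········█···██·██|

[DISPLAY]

                                  ┏━━━━━━━━━
           ┏━━━━━━━━━━━━━━━━━━━┓━━┃ GameOfLi
           ┃ CalendarWidget    ┃id┠─────────
           ┠───────────────────┨──┃Gen: 0   
           ┃    August 2025    ┃──┃·······█·
           ┃Mo Tu We Th Fr Sa S┃1 ┃██···██··
           ┃             1  2  ┃──┃··█···█··
           ┃ 4  5  6  7  8  9 1┃1 ┃·██·█····
           ┃11 12 13 14 15 16 1┃──┃····██·█·
           ┃18 19 20 21* 22 23 ┃5 ┃███······
           ┃25 26 27 28* 29 30*┃──┃██·······
           ┃                   ┃  ┃··██·█··█
           ┃                   ┃──┃··███····
           ┗━━━━━━━━━━━━━━━━━━━┛es┃███·██··█


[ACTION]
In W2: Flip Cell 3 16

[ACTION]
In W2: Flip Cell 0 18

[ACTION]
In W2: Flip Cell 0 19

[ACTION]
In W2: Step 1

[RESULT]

                                  ┏━━━━━━━━━
           ┏━━━━━━━━━━━━━━━━━━━┓━━┃ GameOfLi
           ┃ CalendarWidget    ┃id┠─────────
           ┠───────────────────┨──┃Gen: 1   
           ┃    August 2025    ┃──┃······█··
           ┃Mo Tu We Th Fr Sa S┃1 ┃·█···███·
           ┃             1  2  ┃──┃█·██··█··
           ┃ 4  5  6  7  8  9 1┃1 ┃·██·█·█··
           ┃11 12 13 14 15 16 1┃──┃█···██···
           ┃18 19 20 21* 22 23 ┃5 ┃█·█······
           ┃25 26 27 28* 29 30*┃──┃█··█·····
           ┃                   ┃  ┃·········
           ┃                   ┃──┃·········
           ┗━━━━━━━━━━━━━━━━━━━┛es┃█···██··█


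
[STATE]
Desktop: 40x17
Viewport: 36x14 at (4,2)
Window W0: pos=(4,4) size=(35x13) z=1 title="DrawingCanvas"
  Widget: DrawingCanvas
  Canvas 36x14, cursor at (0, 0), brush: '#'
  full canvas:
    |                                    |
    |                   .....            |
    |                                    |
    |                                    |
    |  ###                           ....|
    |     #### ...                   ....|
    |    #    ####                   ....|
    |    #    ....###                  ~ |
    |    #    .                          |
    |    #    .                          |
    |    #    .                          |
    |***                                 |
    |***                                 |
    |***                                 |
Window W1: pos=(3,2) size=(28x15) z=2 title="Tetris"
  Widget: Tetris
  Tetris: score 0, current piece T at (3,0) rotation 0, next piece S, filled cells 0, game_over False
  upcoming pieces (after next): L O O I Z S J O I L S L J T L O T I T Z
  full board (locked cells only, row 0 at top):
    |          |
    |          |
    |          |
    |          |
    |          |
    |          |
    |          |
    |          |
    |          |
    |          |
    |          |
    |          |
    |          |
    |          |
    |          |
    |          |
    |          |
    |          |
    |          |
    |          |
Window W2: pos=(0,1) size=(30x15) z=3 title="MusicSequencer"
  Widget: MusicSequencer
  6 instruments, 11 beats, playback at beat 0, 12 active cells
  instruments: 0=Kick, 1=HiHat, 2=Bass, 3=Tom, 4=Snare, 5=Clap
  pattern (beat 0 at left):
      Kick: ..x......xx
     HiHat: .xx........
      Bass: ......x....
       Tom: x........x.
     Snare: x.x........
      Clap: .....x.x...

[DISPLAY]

sicSequencer             ┃┓         
─────────────────────────┨┃         
   ▼1234567890           ┃┨━━━━━━━┓ 
ick··█······██           ┃┃       ┃ 
Hat·██········           ┃┃───────┨ 
ass······█····           ┃┃       ┃ 
Tom█········█·           ┃┃       ┃ 
are█·█········           ┃┃       ┃ 
lap·····█·█···           ┃┃       ┃ 
                         ┃┃      .┃ 
                         ┃┃      .┃ 
                         ┃┃      .┃ 
                         ┃┃       ┃ 
━━━━━━━━━━━━━━━━━━━━━━━━━┛┃       ┃ 


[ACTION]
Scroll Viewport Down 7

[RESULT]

─────────────────────────┨┃         
   ▼1234567890           ┃┨━━━━━━━┓ 
ick··█······██           ┃┃       ┃ 
Hat·██········           ┃┃───────┨ 
ass······█····           ┃┃       ┃ 
Tom█········█·           ┃┃       ┃ 
are█·█········           ┃┃       ┃ 
lap·····█·█···           ┃┃       ┃ 
                         ┃┃      .┃ 
                         ┃┃      .┃ 
                         ┃┃      .┃ 
                         ┃┃       ┃ 
━━━━━━━━━━━━━━━━━━━━━━━━━┛┃       ┃ 
━━━━━━━━━━━━━━━━━━━━━━━━━━┛━━━━━━━┛ 


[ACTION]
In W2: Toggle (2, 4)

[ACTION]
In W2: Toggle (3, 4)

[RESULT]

─────────────────────────┨┃         
   ▼1234567890           ┃┨━━━━━━━┓ 
ick··█······██           ┃┃       ┃ 
Hat·██········           ┃┃───────┨ 
ass····█·█····           ┃┃       ┃ 
Tom█···█····█·           ┃┃       ┃ 
are█·█········           ┃┃       ┃ 
lap·····█·█···           ┃┃       ┃ 
                         ┃┃      .┃ 
                         ┃┃      .┃ 
                         ┃┃      .┃ 
                         ┃┃       ┃ 
━━━━━━━━━━━━━━━━━━━━━━━━━┛┃       ┃ 
━━━━━━━━━━━━━━━━━━━━━━━━━━┛━━━━━━━┛ 


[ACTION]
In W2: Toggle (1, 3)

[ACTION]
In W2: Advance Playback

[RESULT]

─────────────────────────┨┃         
   0▼234567890           ┃┨━━━━━━━┓ 
ick··█······██           ┃┃       ┃ 
Hat·███·······           ┃┃───────┨ 
ass····█·█····           ┃┃       ┃ 
Tom█···█····█·           ┃┃       ┃ 
are█·█········           ┃┃       ┃ 
lap·····█·█···           ┃┃       ┃ 
                         ┃┃      .┃ 
                         ┃┃      .┃ 
                         ┃┃      .┃ 
                         ┃┃       ┃ 
━━━━━━━━━━━━━━━━━━━━━━━━━┛┃       ┃ 
━━━━━━━━━━━━━━━━━━━━━━━━━━┛━━━━━━━┛ 


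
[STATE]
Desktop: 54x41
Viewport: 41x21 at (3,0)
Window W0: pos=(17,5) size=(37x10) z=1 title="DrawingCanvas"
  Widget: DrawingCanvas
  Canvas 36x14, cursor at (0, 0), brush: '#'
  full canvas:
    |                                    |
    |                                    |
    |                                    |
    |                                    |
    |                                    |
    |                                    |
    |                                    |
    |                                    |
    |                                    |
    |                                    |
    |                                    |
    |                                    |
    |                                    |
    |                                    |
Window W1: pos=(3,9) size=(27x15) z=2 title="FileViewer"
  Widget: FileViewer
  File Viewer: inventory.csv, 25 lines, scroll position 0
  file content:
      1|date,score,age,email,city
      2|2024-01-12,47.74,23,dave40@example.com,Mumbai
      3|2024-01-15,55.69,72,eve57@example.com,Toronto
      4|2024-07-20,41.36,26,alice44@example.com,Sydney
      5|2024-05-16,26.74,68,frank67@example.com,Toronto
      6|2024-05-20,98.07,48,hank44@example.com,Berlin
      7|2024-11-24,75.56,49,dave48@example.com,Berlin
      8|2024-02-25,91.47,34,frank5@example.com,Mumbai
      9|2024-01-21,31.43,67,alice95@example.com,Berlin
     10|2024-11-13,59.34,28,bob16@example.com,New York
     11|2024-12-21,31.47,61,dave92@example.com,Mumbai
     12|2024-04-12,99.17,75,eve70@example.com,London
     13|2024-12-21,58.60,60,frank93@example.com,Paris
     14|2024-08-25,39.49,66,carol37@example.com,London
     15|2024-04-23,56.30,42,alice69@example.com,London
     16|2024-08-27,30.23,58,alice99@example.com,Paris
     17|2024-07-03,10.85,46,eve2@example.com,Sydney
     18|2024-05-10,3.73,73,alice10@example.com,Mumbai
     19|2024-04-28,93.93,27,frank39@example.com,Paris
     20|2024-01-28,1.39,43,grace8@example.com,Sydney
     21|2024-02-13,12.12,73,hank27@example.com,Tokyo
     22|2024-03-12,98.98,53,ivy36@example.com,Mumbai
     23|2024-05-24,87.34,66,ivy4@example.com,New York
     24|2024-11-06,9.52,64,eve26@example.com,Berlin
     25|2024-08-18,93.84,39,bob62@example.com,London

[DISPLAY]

                                         
                                         
                                         
                                         
                                         
              ┏━━━━━━━━━━━━━━━━━━━━━━━━━━
              ┃ DrawingCanvas            
              ┠──────────────────────────
              ┃+                         
┏━━━━━━━━━━━━━━━━━━━━━━━━━┓              
┃ FileViewer              ┃              
┠─────────────────────────┨              
┃date,score,age,email,cit▲┃              
┃2024-01-12,47.74,23,dave█┃              
┃2024-01-15,55.69,72,eve5░┃━━━━━━━━━━━━━━
┃2024-07-20,41.36,26,alic░┃              
┃2024-05-16,26.74,68,fran░┃              
┃2024-05-20,98.07,48,hank░┃              
┃2024-11-24,75.56,49,dave░┃              
┃2024-02-25,91.47,34,fran░┃              
┃2024-01-21,31.43,67,alic░┃              


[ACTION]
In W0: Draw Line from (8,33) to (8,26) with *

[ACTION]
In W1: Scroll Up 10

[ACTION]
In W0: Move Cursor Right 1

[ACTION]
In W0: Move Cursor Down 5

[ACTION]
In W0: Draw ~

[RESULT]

                                         
                                         
                                         
                                         
                                         
              ┏━━━━━━━━━━━━━━━━━━━━━━━━━━
              ┃ DrawingCanvas            
              ┠──────────────────────────
              ┃                          
┏━━━━━━━━━━━━━━━━━━━━━━━━━┓              
┃ FileViewer              ┃              
┠─────────────────────────┨              
┃date,score,age,email,cit▲┃              
┃2024-01-12,47.74,23,dave█┃              
┃2024-01-15,55.69,72,eve5░┃━━━━━━━━━━━━━━
┃2024-07-20,41.36,26,alic░┃              
┃2024-05-16,26.74,68,fran░┃              
┃2024-05-20,98.07,48,hank░┃              
┃2024-11-24,75.56,49,dave░┃              
┃2024-02-25,91.47,34,fran░┃              
┃2024-01-21,31.43,67,alic░┃              


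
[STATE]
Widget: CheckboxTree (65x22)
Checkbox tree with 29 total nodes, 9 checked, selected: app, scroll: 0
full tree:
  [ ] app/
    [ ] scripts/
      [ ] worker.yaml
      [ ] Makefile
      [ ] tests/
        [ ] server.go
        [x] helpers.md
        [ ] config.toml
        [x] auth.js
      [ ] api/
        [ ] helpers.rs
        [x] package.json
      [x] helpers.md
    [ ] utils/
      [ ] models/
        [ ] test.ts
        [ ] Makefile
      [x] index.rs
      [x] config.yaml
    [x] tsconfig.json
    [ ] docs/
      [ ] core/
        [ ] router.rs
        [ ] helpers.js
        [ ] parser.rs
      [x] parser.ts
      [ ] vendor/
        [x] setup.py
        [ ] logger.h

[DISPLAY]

>[-] app/                                                        
   [-] scripts/                                                  
     [ ] worker.yaml                                             
     [ ] Makefile                                                
     [-] tests/                                                  
       [ ] server.go                                             
       [x] helpers.md                                            
       [ ] config.toml                                           
       [x] auth.js                                               
     [-] api/                                                    
       [ ] helpers.rs                                            
       [x] package.json                                          
     [x] helpers.md                                              
   [-] utils/                                                    
     [ ] models/                                                 
       [ ] test.ts                                               
       [ ] Makefile                                              
     [x] index.rs                                                
     [x] config.yaml                                             
   [x] tsconfig.json                                             
   [-] docs/                                                     
     [ ] core/                                                   


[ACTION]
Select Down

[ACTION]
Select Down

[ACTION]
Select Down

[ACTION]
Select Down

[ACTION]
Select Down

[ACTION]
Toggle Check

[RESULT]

 [-] app/                                                        
   [-] scripts/                                                  
     [ ] worker.yaml                                             
     [ ] Makefile                                                
     [-] tests/                                                  
>      [x] server.go                                             
       [x] helpers.md                                            
       [ ] config.toml                                           
       [x] auth.js                                               
     [-] api/                                                    
       [ ] helpers.rs                                            
       [x] package.json                                          
     [x] helpers.md                                              
   [-] utils/                                                    
     [ ] models/                                                 
       [ ] test.ts                                               
       [ ] Makefile                                              
     [x] index.rs                                                
     [x] config.yaml                                             
   [x] tsconfig.json                                             
   [-] docs/                                                     
     [ ] core/                                                   


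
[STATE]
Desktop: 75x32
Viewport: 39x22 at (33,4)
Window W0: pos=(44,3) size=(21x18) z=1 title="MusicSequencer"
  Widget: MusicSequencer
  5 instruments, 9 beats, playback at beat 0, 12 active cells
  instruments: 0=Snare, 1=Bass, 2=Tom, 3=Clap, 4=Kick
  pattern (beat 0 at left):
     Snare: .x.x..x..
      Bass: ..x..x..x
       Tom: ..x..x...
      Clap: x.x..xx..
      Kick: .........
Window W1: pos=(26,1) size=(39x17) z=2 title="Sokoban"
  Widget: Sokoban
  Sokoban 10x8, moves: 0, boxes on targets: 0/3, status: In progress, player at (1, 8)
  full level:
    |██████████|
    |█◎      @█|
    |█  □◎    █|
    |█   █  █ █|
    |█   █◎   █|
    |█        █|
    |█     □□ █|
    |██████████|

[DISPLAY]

████                           ┃       
  @█                           ┃       
   █                           ┃       
 █ █                           ┃       
   █                           ┃       
   █                           ┃       
□□ █                           ┃       
████                           ┃       
 0  0/3                        ┃       
                               ┃       
                               ┃       
                               ┃       
                               ┃       
━━━━━━━━━━━━━━━━━━━━━━━━━━━━━━━┛       
           ┃                   ┃       
           ┃                   ┃       
           ┗━━━━━━━━━━━━━━━━━━━┛       
                                       
                                       
                                       
                                       
                                       


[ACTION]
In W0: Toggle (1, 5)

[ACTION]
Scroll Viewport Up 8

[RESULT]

                                       
━━━━━━━━━━━━━━━━━━━━━━━━━━━━━━━┓       
an                             ┃       
───────────────────────────────┨       
████                           ┃       
  @█                           ┃       
   █                           ┃       
 █ █                           ┃       
   █                           ┃       
   █                           ┃       
□□ █                           ┃       
████                           ┃       
 0  0/3                        ┃       
                               ┃       
                               ┃       
                               ┃       
                               ┃       
━━━━━━━━━━━━━━━━━━━━━━━━━━━━━━━┛       
           ┃                   ┃       
           ┃                   ┃       
           ┗━━━━━━━━━━━━━━━━━━━┛       
                                       


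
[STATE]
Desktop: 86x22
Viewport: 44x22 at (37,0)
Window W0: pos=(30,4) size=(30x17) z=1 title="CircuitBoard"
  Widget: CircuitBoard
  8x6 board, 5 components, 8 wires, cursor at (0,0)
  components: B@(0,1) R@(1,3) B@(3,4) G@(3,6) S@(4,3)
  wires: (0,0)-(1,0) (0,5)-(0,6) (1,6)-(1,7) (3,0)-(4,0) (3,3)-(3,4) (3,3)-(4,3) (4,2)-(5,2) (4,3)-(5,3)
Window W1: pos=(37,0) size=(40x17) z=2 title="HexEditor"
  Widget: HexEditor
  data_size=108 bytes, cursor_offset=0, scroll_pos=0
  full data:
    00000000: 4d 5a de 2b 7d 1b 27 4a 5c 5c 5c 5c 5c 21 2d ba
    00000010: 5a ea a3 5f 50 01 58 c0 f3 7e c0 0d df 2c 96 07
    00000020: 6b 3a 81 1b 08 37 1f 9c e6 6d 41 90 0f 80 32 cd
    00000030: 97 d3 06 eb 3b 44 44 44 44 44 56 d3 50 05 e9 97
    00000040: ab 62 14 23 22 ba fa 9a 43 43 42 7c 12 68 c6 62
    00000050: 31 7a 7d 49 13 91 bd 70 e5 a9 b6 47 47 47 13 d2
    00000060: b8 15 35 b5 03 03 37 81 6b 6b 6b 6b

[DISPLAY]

┏━━━━━━━━━━━━━━━━━━━━━━━━━━━━━━━━━━━━━━┓    
┃ HexEditor                            ┃    
┠──────────────────────────────────────┨    
┃00000000  4D 5a de 2b 7d 1b 27 4a  5c ┃    
┃00000010  5a ea a3 5f 50 01 58 c0  f3 ┃    
┃00000020  6b 3a 81 1b 08 37 1f 9c  e6 ┃    
┃00000030  97 d3 06 eb 3b 44 44 44  44 ┃    
┃00000040  ab 62 14 23 22 ba fa 9a  43 ┃    
┃00000050  31 7a 7d 49 13 91 bd 70  e5 ┃    
┃00000060  b8 15 35 b5 03 03 37 81  6b ┃    
┃                                      ┃    
┃                                      ┃    
┃                                      ┃    
┃                                      ┃    
┃                                      ┃    
┃                                      ┃    
┗━━━━━━━━━━━━━━━━━━━━━━━━━━━━━━━━━━━━━━┛    
      │   │           ┃                     
      ·   ·           ┃                     
: (0,0)               ┃                     
━━━━━━━━━━━━━━━━━━━━━━┛                     
                                            


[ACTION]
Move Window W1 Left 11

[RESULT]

━━━━━━━━━━━━━━━━━━━━━━━━━━━━┓               
                            ┃               
────────────────────────────┨               
4D 5a de 2b 7d 1b 27 4a  5c ┃               
5a ea a3 5f 50 01 58 c0  f3 ┃               
6b 3a 81 1b 08 37 1f 9c  e6 ┃               
97 d3 06 eb 3b 44 44 44  44 ┃               
ab 62 14 23 22 ba fa 9a  43 ┃               
31 7a 7d 49 13 91 bd 70  e5 ┃               
b8 15 35 b5 03 03 37 81  6b ┃               
                            ┃               
                            ┃               
                            ┃               
                            ┃               
                            ┃               
                            ┃               
━━━━━━━━━━━━━━━━━━━━━━━━━━━━┛               
      │   │           ┃                     
      ·   ·           ┃                     
: (0,0)               ┃                     
━━━━━━━━━━━━━━━━━━━━━━┛                     
                                            


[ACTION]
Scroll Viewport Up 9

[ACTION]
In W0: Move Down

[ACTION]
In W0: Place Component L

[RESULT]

━━━━━━━━━━━━━━━━━━━━━━━━━━━━┓               
                            ┃               
────────────────────────────┨               
4D 5a de 2b 7d 1b 27 4a  5c ┃               
5a ea a3 5f 50 01 58 c0  f3 ┃               
6b 3a 81 1b 08 37 1f 9c  e6 ┃               
97 d3 06 eb 3b 44 44 44  44 ┃               
ab 62 14 23 22 ba fa 9a  43 ┃               
31 7a 7d 49 13 91 bd 70  e5 ┃               
b8 15 35 b5 03 03 37 81  6b ┃               
                            ┃               
                            ┃               
                            ┃               
                            ┃               
                            ┃               
                            ┃               
━━━━━━━━━━━━━━━━━━━━━━━━━━━━┛               
      │   │           ┃                     
      ·   ·           ┃                     
: (1,0)               ┃                     
━━━━━━━━━━━━━━━━━━━━━━┛                     
                                            


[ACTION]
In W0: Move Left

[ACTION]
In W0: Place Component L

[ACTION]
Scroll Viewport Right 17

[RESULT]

━━━━━━━━━━━━━━━━━━━━━━━┓                    
                       ┃                    
───────────────────────┨                    
 de 2b 7d 1b 27 4a  5c ┃                    
 a3 5f 50 01 58 c0  f3 ┃                    
 81 1b 08 37 1f 9c  e6 ┃                    
 06 eb 3b 44 44 44  44 ┃                    
 14 23 22 ba fa 9a  43 ┃                    
 7d 49 13 91 bd 70  e5 ┃                    
 35 b5 03 03 37 81  6b ┃                    
                       ┃                    
                       ┃                    
                       ┃                    
                       ┃                    
                       ┃                    
                       ┃                    
━━━━━━━━━━━━━━━━━━━━━━━┛                    
 │   │           ┃                          
 ·   ·           ┃                          
0)               ┃                          
━━━━━━━━━━━━━━━━━┛                          
                                            
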